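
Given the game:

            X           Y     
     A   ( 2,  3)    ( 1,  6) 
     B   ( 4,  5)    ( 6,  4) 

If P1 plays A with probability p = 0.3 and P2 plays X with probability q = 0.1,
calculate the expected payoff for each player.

E[P1] = 4.39, E[P2] = 4.58

Work:
E[P1] = p·q·π₁(A,X) + p·(1-q)·π₁(A,Y) + (1-p)·q·π₁(B,X) + (1-p)·(1-q)·π₁(B,Y)
= 0.3·0.1·2 + 0.3·0.9·1 + 0.7·0.1·4 + 0.7·0.9·6
= 4.39

E[P2] = 4.58 (similar calculation)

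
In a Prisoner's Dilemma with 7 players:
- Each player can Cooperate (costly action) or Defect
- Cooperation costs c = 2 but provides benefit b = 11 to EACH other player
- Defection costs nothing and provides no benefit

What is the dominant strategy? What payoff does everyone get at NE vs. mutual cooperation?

Dominant: Defect; NE payoff = 0; Coop payoff = 64

Work:
Defect dominates (saves cost c = 2, benefit to others is external)
NE: All defect → everyone gets 0
If all cooperate: each receives (6)×11 - 2 = 64
Social dilemma: 64 > 0 but NE gives 0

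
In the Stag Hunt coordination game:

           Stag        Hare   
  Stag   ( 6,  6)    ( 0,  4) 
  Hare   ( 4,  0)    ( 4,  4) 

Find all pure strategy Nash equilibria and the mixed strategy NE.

Pure NE: (Stag, Stag) and (Hare, Hare); Mixed NE: p = 0.6667, q = 0.6667

Work:
Check pure NE:
(Stag, Stag): (6, 6) - no unilateral deviation beneficial
(Hare, Hare): (4, 4) - no unilateral deviation beneficial
Mixed NE: P1 plays Stag with p = 0.6667, P2 plays Stag with q = 0.6667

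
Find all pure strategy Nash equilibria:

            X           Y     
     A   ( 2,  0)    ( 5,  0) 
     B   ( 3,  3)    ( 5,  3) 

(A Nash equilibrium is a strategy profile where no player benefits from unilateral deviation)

Nash equilibrium: (A, Y), (B, X), (B, Y)

Work:
Best responses:
  P1 vs X: payoffs [2, 3] → best response B (payoff 3)
  P1 vs Y: payoffs [5, 5] → best response A/B (payoff 5)
  P2 vs A: payoffs [0, 0] → best response X/Y (payoff 0)
  P2 vs B: payoffs [3, 3] → best response X/Y (payoff 3)
Mutual best responses: (A,Y), (B,X), (B,Y) → Nash equilibria.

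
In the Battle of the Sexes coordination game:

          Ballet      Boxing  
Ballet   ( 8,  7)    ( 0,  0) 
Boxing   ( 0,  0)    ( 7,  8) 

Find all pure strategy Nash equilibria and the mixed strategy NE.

Pure NE: (Ballet, Ballet) and (Boxing, Boxing); Mixed NE: p = 0.5333, q = 0.4667

Work:
Check pure NE:
(Ballet, Ballet): (8, 7) - no unilateral deviation beneficial
(Boxing, Boxing): (7, 8) - no unilateral deviation beneficial
Mixed NE: P1 plays Ballet with p = 0.5333, P2 plays Ballet with q = 0.4667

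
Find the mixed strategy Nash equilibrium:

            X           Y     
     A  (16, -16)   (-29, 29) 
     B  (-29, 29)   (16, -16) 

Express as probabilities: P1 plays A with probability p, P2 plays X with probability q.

p = 0.5, q = 0.5

Work:
Find probabilities that make opponent indifferent:
P2 chooses q to make P1 indifferent between A and B
P1 chooses p to make P2 indifferent between X and Y
Mixed NE: P1 plays (A: 0.5, B: 0.5), P2 plays (X: 0.5, Y: 0.5)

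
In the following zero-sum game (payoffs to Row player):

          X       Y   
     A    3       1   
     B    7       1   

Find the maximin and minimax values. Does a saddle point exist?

Maximin = 1, Minimax = 1, Saddle: True

Work:
Row minimums: [1, 1] → maximin = 1
Column maximums: [7, 1] → minimax = 1
Saddle point exists! Game value = 1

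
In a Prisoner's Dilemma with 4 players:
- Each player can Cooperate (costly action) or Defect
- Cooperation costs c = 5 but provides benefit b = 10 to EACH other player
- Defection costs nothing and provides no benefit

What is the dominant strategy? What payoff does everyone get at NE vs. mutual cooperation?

Dominant: Defect; NE payoff = 0; Coop payoff = 25

Work:
Defect dominates (saves cost c = 5, benefit to others is external)
NE: All defect → everyone gets 0
If all cooperate: each receives (3)×10 - 5 = 25
Social dilemma: 25 > 0 but NE gives 0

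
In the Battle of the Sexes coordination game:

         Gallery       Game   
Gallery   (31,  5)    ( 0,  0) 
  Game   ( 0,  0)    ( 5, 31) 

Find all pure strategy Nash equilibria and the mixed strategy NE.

Pure NE: (Gallery, Gallery) and (Game, Game); Mixed NE: p = 0.8611, q = 0.1389

Work:
Check pure NE:
(Gallery, Gallery): (31, 5) - no unilateral deviation beneficial
(Game, Game): (5, 31) - no unilateral deviation beneficial
Mixed NE: P1 plays Gallery with p = 0.8611, P2 plays Gallery with q = 0.1389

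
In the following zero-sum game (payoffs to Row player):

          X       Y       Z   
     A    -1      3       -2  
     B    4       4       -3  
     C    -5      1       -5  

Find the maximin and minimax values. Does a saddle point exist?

Maximin = -2, Minimax = -2, Saddle: True

Work:
Row minimums: [-2, -3, -5] → maximin = -2
Column maximums: [4, 4, -2] → minimax = -2
Saddle point exists! Game value = -2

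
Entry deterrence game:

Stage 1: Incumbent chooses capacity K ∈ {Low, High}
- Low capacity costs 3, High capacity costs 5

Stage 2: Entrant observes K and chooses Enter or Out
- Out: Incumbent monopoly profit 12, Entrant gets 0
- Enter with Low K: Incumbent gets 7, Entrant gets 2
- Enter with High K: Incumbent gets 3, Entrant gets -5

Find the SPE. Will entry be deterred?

SPE: (High, Enter|Low, Out|High); Entry deterred. Incumbent net profit = 7

Work:
After Low K: Entrant enters (2 > 0)
After High K: Entrant stays out (-5 < 0)
Incumbent: Low → 7−3=4, High → 12−5=7
Incumbent chooses High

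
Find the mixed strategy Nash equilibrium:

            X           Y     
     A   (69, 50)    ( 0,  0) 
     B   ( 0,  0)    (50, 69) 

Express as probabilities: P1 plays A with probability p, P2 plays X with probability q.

p = 0.5798, q = 0.4202

Work:
Find probabilities that make opponent indifferent:
P2 chooses q to make P1 indifferent between A and B
P1 chooses p to make P2 indifferent between X and Y
Mixed NE: P1 plays (A: 0.5798, B: 0.4202), P2 plays (X: 0.4202, Y: 0.5798)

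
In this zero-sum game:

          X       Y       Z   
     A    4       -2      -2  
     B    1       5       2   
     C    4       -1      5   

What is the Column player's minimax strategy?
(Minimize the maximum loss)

Column should play X, value = 4

Work:
Column player minimizes Row's maximum payoff:
Column X: max payoff to Row = 4
Column Y: max payoff to Row = 5
Column Z: max payoff to Row = 5
Minimum is 4, achieved by column X.
Minimax strategy: X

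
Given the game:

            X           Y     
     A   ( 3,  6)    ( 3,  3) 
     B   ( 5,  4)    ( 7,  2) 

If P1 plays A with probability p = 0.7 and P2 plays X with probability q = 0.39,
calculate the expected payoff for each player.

E[P1] = 3.966, E[P2] = 3.753

Work:
E[P1] = p·q·π₁(A,X) + p·(1-q)·π₁(A,Y) + (1-p)·q·π₁(B,X) + (1-p)·(1-q)·π₁(B,Y)
= 0.7·0.39·3 + 0.7·0.61·3 + 0.3·0.39·5 + 0.3·0.61·7
= 3.966

E[P2] = 3.753 (similar calculation)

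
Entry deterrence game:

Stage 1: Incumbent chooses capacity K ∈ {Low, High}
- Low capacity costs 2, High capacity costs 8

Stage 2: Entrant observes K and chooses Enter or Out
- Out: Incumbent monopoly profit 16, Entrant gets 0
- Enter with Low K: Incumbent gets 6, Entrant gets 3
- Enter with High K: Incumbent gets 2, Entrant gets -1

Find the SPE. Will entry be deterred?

SPE: (High, Enter|Low, Out|High); Entry deterred. Incumbent net profit = 8

Work:
After Low K: Entrant enters (3 > 0)
After High K: Entrant stays out (-1 < 0)
Incumbent: Low → 6−2=4, High → 16−8=8
Incumbent chooses High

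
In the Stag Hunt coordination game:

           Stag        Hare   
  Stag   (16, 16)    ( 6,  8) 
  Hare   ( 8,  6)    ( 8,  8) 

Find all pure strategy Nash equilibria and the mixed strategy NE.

Pure NE: (Stag, Stag) and (Hare, Hare); Mixed NE: p = 0.2, q = 0.2

Work:
Check pure NE:
(Stag, Stag): (16, 16) - no unilateral deviation beneficial
(Hare, Hare): (8, 8) - no unilateral deviation beneficial
Mixed NE: P1 plays Stag with p = 0.2, P2 plays Stag with q = 0.2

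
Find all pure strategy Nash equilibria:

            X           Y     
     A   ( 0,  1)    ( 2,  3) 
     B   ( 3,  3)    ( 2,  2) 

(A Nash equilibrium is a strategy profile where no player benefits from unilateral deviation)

Nash equilibrium: (A, Y), (B, X)

Work:
Best responses:
  P1 vs X: payoffs [0, 3] → best response B (payoff 3)
  P1 vs Y: payoffs [2, 2] → best response A/B (payoff 2)
  P2 vs A: payoffs [1, 3] → best response Y (payoff 3)
  P2 vs B: payoffs [3, 2] → best response X (payoff 3)
Mutual best responses: (A,Y), (B,X) → Nash equilibria.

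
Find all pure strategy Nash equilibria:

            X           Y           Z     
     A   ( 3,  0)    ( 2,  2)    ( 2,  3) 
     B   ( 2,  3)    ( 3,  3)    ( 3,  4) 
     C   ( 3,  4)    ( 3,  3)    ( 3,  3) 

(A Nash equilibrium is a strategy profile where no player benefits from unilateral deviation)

Nash equilibrium: (B, Z), (C, X)

Work:
Best responses:
  P1 vs X: payoffs [3, 2, 3] → best response A/C (payoff 3)
  P1 vs Y: payoffs [2, 3, 3] → best response B/C (payoff 3)
  P1 vs Z: payoffs [2, 3, 3] → best response B/C (payoff 3)
  P2 vs A: payoffs [0, 2, 3] → best response Z (payoff 3)
  P2 vs B: payoffs [3, 3, 4] → best response Z (payoff 4)
  P2 vs C: payoffs [4, 3, 3] → best response X (payoff 4)
Mutual best responses: (B,Z), (C,X) → Nash equilibria.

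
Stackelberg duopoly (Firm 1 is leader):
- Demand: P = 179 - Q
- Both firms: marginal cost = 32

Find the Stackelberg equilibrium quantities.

q₁* (leader) = 73.5, q₂* (follower) = 36.75

Work:
Follower's reaction: q₂ = (a - c - q₁)/2
Leader substitutes: π₁ = q₁·(a - q₁ - (a-c-q₁)/2 - c)
FOC: q₁* = (179 - 32)/2 = 73.50
Then: q₂* = (179 - 32 - 73.5)/2 = 36.75
Leader has first-mover advantage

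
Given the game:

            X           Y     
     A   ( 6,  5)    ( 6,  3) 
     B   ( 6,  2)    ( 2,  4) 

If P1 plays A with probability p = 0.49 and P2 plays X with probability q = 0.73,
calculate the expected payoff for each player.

E[P1] = 5.4492, E[P2] = 3.4808

Work:
E[P1] = p·q·π₁(A,X) + p·(1-q)·π₁(A,Y) + (1-p)·q·π₁(B,X) + (1-p)·(1-q)·π₁(B,Y)
= 0.49·0.73·6 + 0.49·0.27·6 + 0.51·0.73·6 + 0.51·0.27·2
= 5.4492

E[P2] = 3.4808 (similar calculation)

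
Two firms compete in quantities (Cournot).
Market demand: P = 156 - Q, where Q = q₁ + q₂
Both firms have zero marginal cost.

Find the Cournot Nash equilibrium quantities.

q₁* = q₂* = 52.0; P* = 52.0

Work:
Profit: π_i = P·q_i = (a - q_i - q_j)·q_i
FOC: ∂π_i/∂q_i = a - 2q_i - q_j = 0
Reaction function: q_i = (156 - q_j)/2
Symmetry: q* = 156/3 = 52.0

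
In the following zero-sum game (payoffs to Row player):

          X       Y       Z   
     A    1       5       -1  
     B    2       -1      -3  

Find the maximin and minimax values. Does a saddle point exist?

Maximin = -1, Minimax = -1, Saddle: True

Work:
Row minimums: [-1, -3] → maximin = -1
Column maximums: [2, 5, -1] → minimax = -1
Saddle point exists! Game value = -1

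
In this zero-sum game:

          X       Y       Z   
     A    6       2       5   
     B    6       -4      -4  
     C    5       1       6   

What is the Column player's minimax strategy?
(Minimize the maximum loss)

Column should play Y, value = 2

Work:
Column player minimizes Row's maximum payoff:
Column X: max payoff to Row = 6
Column Y: max payoff to Row = 2
Column Z: max payoff to Row = 6
Minimum is 2, achieved by column Y.
Minimax strategy: Y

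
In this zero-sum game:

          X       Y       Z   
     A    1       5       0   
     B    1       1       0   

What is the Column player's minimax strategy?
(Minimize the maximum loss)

Column should play Z, value = 0

Work:
Column player minimizes Row's maximum payoff:
Column X: max payoff to Row = 1
Column Y: max payoff to Row = 5
Column Z: max payoff to Row = 0
Minimum is 0, achieved by column Z.
Minimax strategy: Z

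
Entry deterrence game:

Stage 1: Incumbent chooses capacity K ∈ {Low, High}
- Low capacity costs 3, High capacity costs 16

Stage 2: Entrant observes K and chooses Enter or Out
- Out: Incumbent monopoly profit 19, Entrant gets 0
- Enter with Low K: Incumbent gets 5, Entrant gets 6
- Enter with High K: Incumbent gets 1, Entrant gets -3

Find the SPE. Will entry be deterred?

SPE: (High, Enter|Low, Out|High); Entry deterred. Incumbent net profit = 3

Work:
After Low K: Entrant enters (6 > 0)
After High K: Entrant stays out (-3 < 0)
Incumbent: Low → 5−3=2, High → 19−16=3
Incumbent chooses High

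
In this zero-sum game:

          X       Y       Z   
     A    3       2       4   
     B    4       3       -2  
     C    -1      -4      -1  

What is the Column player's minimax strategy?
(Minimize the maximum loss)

Column should play Y, value = 3

Work:
Column player minimizes Row's maximum payoff:
Column X: max payoff to Row = 4
Column Y: max payoff to Row = 3
Column Z: max payoff to Row = 4
Minimum is 3, achieved by column Y.
Minimax strategy: Y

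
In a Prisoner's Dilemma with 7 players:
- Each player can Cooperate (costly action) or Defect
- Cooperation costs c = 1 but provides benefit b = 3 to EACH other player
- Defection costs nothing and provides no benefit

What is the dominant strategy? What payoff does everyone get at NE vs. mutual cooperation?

Dominant: Defect; NE payoff = 0; Coop payoff = 17

Work:
Defect dominates (saves cost c = 1, benefit to others is external)
NE: All defect → everyone gets 0
If all cooperate: each receives (6)×3 - 1 = 17
Social dilemma: 17 > 0 but NE gives 0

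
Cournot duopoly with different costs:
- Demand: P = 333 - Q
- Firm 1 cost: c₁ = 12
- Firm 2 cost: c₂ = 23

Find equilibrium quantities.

q₁* = 110.67, q₂* = 99.67

Work:
Reaction: q₁ = (333 - 12 - q₂)/2
Reaction: q₂ = (333 - 23 - q₁)/2
Solve simultaneously:
q₁* = (333 - 2×12 + 23)/3 = 110.67
q₂* = (333 - 2×23 + 12)/3 = 99.67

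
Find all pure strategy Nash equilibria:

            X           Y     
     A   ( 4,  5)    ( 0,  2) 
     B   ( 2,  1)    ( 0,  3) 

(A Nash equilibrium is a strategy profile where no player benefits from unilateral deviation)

Nash equilibrium: (A, X), (B, Y)

Work:
Best responses:
  P1 vs X: payoffs [4, 2] → best response A (payoff 4)
  P1 vs Y: payoffs [0, 0] → best response A/B (payoff 0)
  P2 vs A: payoffs [5, 2] → best response X (payoff 5)
  P2 vs B: payoffs [1, 3] → best response Y (payoff 3)
Mutual best responses: (A,X), (B,Y) → Nash equilibria.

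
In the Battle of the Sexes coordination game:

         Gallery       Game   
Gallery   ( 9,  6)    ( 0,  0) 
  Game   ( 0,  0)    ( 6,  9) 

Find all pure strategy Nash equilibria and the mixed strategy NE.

Pure NE: (Gallery, Gallery) and (Game, Game); Mixed NE: p = 0.6, q = 0.4

Work:
Check pure NE:
(Gallery, Gallery): (9, 6) - no unilateral deviation beneficial
(Game, Game): (6, 9) - no unilateral deviation beneficial
Mixed NE: P1 plays Gallery with p = 0.6, P2 plays Gallery with q = 0.4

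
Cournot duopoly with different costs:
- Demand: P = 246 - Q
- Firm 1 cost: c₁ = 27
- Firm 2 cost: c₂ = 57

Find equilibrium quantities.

q₁* = 83.0, q₂* = 53.0

Work:
Reaction: q₁ = (246 - 27 - q₂)/2
Reaction: q₂ = (246 - 57 - q₁)/2
Solve simultaneously:
q₁* = (246 - 2×27 + 57)/3 = 83.0
q₂* = (246 - 2×57 + 27)/3 = 53.0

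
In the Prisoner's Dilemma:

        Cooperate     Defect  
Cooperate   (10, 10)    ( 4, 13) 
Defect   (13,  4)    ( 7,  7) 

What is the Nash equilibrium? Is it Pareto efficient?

(Defect, Defect) is NE; not Pareto efficient

Work:
Defect dominates Cooperate for both players:
If P2 cooperates: Defect (13) > Cooperate (10)
If P2 defects: Defect (7) > Cooperate (4)
NE: (Defect, Defect) with payoff (7, 7)
But (Cooperate, Cooperate) = (10, 10) Pareto dominates (7, 7)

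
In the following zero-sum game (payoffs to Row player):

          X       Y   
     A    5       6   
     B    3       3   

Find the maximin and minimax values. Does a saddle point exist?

Maximin = 5, Minimax = 5, Saddle: True

Work:
Row minimums: [5, 3] → maximin = 5
Column maximums: [5, 6] → minimax = 5
Saddle point exists! Game value = 5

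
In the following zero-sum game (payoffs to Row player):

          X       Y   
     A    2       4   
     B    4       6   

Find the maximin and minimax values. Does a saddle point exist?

Maximin = 4, Minimax = 4, Saddle: True

Work:
Row minimums: [2, 4] → maximin = 4
Column maximums: [4, 6] → minimax = 4
Saddle point exists! Game value = 4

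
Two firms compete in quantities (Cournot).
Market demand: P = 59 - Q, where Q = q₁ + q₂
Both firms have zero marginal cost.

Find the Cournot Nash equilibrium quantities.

q₁* = q₂* = 19.67; P* = 19.67

Work:
Profit: π_i = P·q_i = (a - q_i - q_j)·q_i
FOC: ∂π_i/∂q_i = a - 2q_i - q_j = 0
Reaction function: q_i = (59 - q_j)/2
Symmetry: q* = 59/3 = 19.67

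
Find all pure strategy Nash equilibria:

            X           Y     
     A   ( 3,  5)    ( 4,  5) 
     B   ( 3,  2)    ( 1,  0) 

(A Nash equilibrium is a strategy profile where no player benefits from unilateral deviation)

Nash equilibrium: (A, X), (A, Y), (B, X)

Work:
Best responses:
  P1 vs X: payoffs [3, 3] → best response A/B (payoff 3)
  P1 vs Y: payoffs [4, 1] → best response A (payoff 4)
  P2 vs A: payoffs [5, 5] → best response X/Y (payoff 5)
  P2 vs B: payoffs [2, 0] → best response X (payoff 2)
Mutual best responses: (A,X), (A,Y), (B,X) → Nash equilibria.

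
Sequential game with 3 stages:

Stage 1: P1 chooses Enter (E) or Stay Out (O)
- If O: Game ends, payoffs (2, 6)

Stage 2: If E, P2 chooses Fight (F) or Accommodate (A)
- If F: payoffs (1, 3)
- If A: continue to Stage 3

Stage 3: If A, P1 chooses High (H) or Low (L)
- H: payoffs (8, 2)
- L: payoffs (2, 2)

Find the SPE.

SPE: (O, F, H); Outcome (2, 6)

Work:
Stage 3: P1 chooses H (8 vs 2)
Stage 2: P2: F->3, A->2 (anticipating H). Choose F
Stage 1: P1: O->2, E->1 (anticipating F, H). Choose O
SPE path: O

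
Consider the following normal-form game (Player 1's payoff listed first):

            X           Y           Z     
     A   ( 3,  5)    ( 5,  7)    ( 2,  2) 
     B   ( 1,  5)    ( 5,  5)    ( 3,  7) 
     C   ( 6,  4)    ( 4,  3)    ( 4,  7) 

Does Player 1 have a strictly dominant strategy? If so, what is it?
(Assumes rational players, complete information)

No strictly dominant strategy exists for Player 1

Work:
A strategy strictly dominates another if it gives a strictly higher payoff against every opponent action. Compare each pair of P1's strategies column-by-column:
  A vs B: [3 vs 1, 5 vs 5, 2 vs 3] → A does not strictly dominate B (column Y: 5 ≤ 5)
  A vs C: [3 vs 6, 5 vs 4, 2 vs 4] → A does not strictly dominate C (column X: 3 ≤ 6)
  B vs A: [1 vs 3, 5 vs 5, 3 vs 2] → B does not strictly dominate A (column X: 1 ≤ 3)
  B vs C: [1 vs 6, 5 vs 4, 3 vs 4] → B does not strictly dominate C (column X: 1 ≤ 6)
  C vs A: [6 vs 3, 4 vs 5, 4 vs 2] → C does not strictly dominate A (column Y: 4 ≤ 5)
  C vs B: [6 vs 1, 4 vs 5, 4 vs 3] → C does not strictly dominate B (column Y: 4 ≤ 5)
No single strategy strictly dominates all others → no strictly dominant strategy.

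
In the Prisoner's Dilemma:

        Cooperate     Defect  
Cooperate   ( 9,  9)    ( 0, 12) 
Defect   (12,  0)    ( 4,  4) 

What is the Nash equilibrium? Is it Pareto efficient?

(Defect, Defect) is NE; not Pareto efficient

Work:
Defect dominates Cooperate for both players:
If P2 cooperates: Defect (12) > Cooperate (9)
If P2 defects: Defect (4) > Cooperate (0)
NE: (Defect, Defect) with payoff (4, 4)
But (Cooperate, Cooperate) = (9, 9) Pareto dominates (4, 4)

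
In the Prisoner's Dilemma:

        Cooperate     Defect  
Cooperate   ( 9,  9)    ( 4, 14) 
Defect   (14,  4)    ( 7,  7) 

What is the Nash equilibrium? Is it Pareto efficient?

(Defect, Defect) is NE; not Pareto efficient

Work:
Defect dominates Cooperate for both players:
If P2 cooperates: Defect (14) > Cooperate (9)
If P2 defects: Defect (7) > Cooperate (4)
NE: (Defect, Defect) with payoff (7, 7)
But (Cooperate, Cooperate) = (9, 9) Pareto dominates (7, 7)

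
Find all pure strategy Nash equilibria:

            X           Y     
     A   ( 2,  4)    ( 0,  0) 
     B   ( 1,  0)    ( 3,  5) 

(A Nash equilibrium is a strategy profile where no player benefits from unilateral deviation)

Nash equilibrium: (A, X), (B, Y)

Work:
Best responses:
  P1 vs X: payoffs [2, 1] → best response A (payoff 2)
  P1 vs Y: payoffs [0, 3] → best response B (payoff 3)
  P2 vs A: payoffs [4, 0] → best response X (payoff 4)
  P2 vs B: payoffs [0, 5] → best response Y (payoff 5)
Mutual best responses: (A,X), (B,Y) → Nash equilibria.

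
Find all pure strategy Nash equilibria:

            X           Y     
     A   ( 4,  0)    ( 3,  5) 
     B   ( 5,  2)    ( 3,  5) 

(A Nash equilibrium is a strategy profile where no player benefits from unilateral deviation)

Nash equilibrium: (A, Y), (B, Y)

Work:
Best responses:
  P1 vs X: payoffs [4, 5] → best response B (payoff 5)
  P1 vs Y: payoffs [3, 3] → best response A/B (payoff 3)
  P2 vs A: payoffs [0, 5] → best response Y (payoff 5)
  P2 vs B: payoffs [2, 5] → best response Y (payoff 5)
Mutual best responses: (A,Y), (B,Y) → Nash equilibria.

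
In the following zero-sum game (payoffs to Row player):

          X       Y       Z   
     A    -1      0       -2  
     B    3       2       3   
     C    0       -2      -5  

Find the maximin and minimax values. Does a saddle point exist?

Maximin = 2, Minimax = 2, Saddle: True

Work:
Row minimums: [-2, 2, -5] → maximin = 2
Column maximums: [3, 2, 3] → minimax = 2
Saddle point exists! Game value = 2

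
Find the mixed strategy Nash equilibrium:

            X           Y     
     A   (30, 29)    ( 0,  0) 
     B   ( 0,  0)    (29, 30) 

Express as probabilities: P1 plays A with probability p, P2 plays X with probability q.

p = 0.5085, q = 0.4915

Work:
Find probabilities that make opponent indifferent:
P2 chooses q to make P1 indifferent between A and B
P1 chooses p to make P2 indifferent between X and Y
Mixed NE: P1 plays (A: 0.5085, B: 0.4915), P2 plays (X: 0.4915, Y: 0.5085)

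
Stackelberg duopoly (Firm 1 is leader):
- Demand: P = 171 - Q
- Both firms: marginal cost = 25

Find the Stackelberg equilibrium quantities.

q₁* (leader) = 73.0, q₂* (follower) = 36.5

Work:
Follower's reaction: q₂ = (a - c - q₁)/2
Leader substitutes: π₁ = q₁·(a - q₁ - (a-c-q₁)/2 - c)
FOC: q₁* = (171 - 25)/2 = 73.00
Then: q₂* = (171 - 25 - 73.0)/2 = 36.50
Leader has first-mover advantage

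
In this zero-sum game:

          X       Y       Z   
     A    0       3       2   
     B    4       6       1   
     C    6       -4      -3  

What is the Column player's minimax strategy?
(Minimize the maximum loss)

Column should play Z, value = 2

Work:
Column player minimizes Row's maximum payoff:
Column X: max payoff to Row = 6
Column Y: max payoff to Row = 6
Column Z: max payoff to Row = 2
Minimum is 2, achieved by column Z.
Minimax strategy: Z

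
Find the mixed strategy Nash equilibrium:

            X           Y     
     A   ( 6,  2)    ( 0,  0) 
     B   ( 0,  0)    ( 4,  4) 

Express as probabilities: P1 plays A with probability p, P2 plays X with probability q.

p = 0.6667, q = 0.4

Work:
Find probabilities that make opponent indifferent:
P2 chooses q to make P1 indifferent between A and B
P1 chooses p to make P2 indifferent between X and Y
Mixed NE: P1 plays (A: 0.6667, B: 0.3333), P2 plays (X: 0.4, Y: 0.6)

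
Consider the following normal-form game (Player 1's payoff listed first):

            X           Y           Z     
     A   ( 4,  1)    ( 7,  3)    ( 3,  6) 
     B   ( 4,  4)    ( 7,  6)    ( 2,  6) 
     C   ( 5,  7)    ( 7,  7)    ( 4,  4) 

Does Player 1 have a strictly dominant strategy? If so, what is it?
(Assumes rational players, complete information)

No strictly dominant strategy exists for Player 1

Work:
A strategy strictly dominates another if it gives a strictly higher payoff against every opponent action. Compare each pair of P1's strategies column-by-column:
  A vs B: [4 vs 4, 7 vs 7, 3 vs 2] → A does not strictly dominate B (column X: 4 ≤ 4)
  A vs C: [4 vs 5, 7 vs 7, 3 vs 4] → A does not strictly dominate C (column X: 4 ≤ 5)
  B vs A: [4 vs 4, 7 vs 7, 2 vs 3] → B does not strictly dominate A (column X: 4 ≤ 4)
  B vs C: [4 vs 5, 7 vs 7, 2 vs 4] → B does not strictly dominate C (column X: 4 ≤ 5)
  C vs A: [5 vs 4, 7 vs 7, 4 vs 3] → C does not strictly dominate A (column Y: 7 ≤ 7)
  C vs B: [5 vs 4, 7 vs 7, 4 vs 2] → C does not strictly dominate B (column Y: 7 ≤ 7)
No single strategy strictly dominates all others → no strictly dominant strategy.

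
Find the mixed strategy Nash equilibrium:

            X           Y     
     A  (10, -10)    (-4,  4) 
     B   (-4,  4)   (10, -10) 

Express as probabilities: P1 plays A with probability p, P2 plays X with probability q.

p = 0.5, q = 0.5

Work:
Find probabilities that make opponent indifferent:
P2 chooses q to make P1 indifferent between A and B
P1 chooses p to make P2 indifferent between X and Y
Mixed NE: P1 plays (A: 0.5, B: 0.5), P2 plays (X: 0.5, Y: 0.5)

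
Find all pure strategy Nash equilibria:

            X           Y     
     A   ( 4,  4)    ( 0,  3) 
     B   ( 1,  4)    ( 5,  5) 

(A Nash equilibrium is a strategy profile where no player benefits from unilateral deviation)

Nash equilibrium: (A, X), (B, Y)

Work:
Best responses:
  P1 vs X: payoffs [4, 1] → best response A (payoff 4)
  P1 vs Y: payoffs [0, 5] → best response B (payoff 5)
  P2 vs A: payoffs [4, 3] → best response X (payoff 4)
  P2 vs B: payoffs [4, 5] → best response Y (payoff 5)
Mutual best responses: (A,X), (B,Y) → Nash equilibria.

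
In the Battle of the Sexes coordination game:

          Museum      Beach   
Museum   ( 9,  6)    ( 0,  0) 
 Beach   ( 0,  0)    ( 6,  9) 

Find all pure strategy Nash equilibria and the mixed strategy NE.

Pure NE: (Museum, Museum) and (Beach, Beach); Mixed NE: p = 0.6, q = 0.4

Work:
Check pure NE:
(Museum, Museum): (9, 6) - no unilateral deviation beneficial
(Beach, Beach): (6, 9) - no unilateral deviation beneficial
Mixed NE: P1 plays Museum with p = 0.6, P2 plays Museum with q = 0.4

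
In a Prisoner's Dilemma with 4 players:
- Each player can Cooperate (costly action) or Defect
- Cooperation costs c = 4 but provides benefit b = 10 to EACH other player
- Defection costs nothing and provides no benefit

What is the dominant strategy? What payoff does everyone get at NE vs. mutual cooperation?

Dominant: Defect; NE payoff = 0; Coop payoff = 26

Work:
Defect dominates (saves cost c = 4, benefit to others is external)
NE: All defect → everyone gets 0
If all cooperate: each receives (3)×10 - 4 = 26
Social dilemma: 26 > 0 but NE gives 0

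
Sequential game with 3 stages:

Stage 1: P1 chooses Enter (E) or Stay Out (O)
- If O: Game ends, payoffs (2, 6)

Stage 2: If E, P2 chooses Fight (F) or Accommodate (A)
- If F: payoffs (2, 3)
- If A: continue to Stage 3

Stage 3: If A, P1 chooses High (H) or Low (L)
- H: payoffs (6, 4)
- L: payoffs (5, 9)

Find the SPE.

SPE: (E, A, H); Outcome (6, 4)

Work:
Stage 3: P1 chooses H (6 vs 5)
Stage 2: P2: F->3, A->4 (anticipating H). Choose A
Stage 1: P1: O->2, E->6 (anticipating A, H). Choose E
SPE path: E -> A -> H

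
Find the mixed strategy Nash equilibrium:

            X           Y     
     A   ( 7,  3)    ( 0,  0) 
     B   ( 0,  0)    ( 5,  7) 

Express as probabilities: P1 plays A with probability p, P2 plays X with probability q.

p = 0.7, q = 0.4167

Work:
Find probabilities that make opponent indifferent:
P2 chooses q to make P1 indifferent between A and B
P1 chooses p to make P2 indifferent between X and Y
Mixed NE: P1 plays (A: 0.7, B: 0.3), P2 plays (X: 0.4167, Y: 0.5833)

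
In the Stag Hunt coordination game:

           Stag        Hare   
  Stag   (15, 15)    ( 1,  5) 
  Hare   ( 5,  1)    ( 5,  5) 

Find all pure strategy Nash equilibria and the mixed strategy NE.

Pure NE: (Stag, Stag) and (Hare, Hare); Mixed NE: p = 0.2857, q = 0.2857

Work:
Check pure NE:
(Stag, Stag): (15, 15) - no unilateral deviation beneficial
(Hare, Hare): (5, 5) - no unilateral deviation beneficial
Mixed NE: P1 plays Stag with p = 0.2857, P2 plays Stag with q = 0.2857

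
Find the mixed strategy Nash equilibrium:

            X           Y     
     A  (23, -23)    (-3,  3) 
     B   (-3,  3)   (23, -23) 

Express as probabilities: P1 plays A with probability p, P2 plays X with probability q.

p = 0.5, q = 0.5

Work:
Find probabilities that make opponent indifferent:
P2 chooses q to make P1 indifferent between A and B
P1 chooses p to make P2 indifferent between X and Y
Mixed NE: P1 plays (A: 0.5, B: 0.5), P2 plays (X: 0.5, Y: 0.5)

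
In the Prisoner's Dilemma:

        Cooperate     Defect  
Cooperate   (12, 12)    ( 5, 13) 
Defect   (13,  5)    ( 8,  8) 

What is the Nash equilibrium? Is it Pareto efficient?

(Defect, Defect) is NE; not Pareto efficient

Work:
Defect dominates Cooperate for both players:
If P2 cooperates: Defect (13) > Cooperate (12)
If P2 defects: Defect (8) > Cooperate (5)
NE: (Defect, Defect) with payoff (8, 8)
But (Cooperate, Cooperate) = (12, 12) Pareto dominates (8, 8)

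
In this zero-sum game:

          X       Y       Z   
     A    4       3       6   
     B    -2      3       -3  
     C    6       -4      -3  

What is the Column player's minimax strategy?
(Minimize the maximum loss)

Column should play Y, value = 3

Work:
Column player minimizes Row's maximum payoff:
Column X: max payoff to Row = 6
Column Y: max payoff to Row = 3
Column Z: max payoff to Row = 6
Minimum is 3, achieved by column Y.
Minimax strategy: Y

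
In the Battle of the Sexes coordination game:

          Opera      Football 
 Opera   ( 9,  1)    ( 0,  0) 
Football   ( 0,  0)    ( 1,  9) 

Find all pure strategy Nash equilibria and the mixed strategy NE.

Pure NE: (Opera, Opera) and (Football, Football); Mixed NE: p = 0.9, q = 0.1

Work:
Check pure NE:
(Opera, Opera): (9, 1) - no unilateral deviation beneficial
(Football, Football): (1, 9) - no unilateral deviation beneficial
Mixed NE: P1 plays Opera with p = 0.9, P2 plays Opera with q = 0.1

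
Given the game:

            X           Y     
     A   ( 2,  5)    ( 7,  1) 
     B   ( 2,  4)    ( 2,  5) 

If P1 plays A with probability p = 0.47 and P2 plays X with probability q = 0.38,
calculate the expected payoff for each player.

E[P1] = 3.457, E[P2] = 3.633

Work:
E[P1] = p·q·π₁(A,X) + p·(1-q)·π₁(A,Y) + (1-p)·q·π₁(B,X) + (1-p)·(1-q)·π₁(B,Y)
= 0.47·0.38·2 + 0.47·0.62·7 + 0.53·0.38·2 + 0.53·0.62·2
= 3.457

E[P2] = 3.633 (similar calculation)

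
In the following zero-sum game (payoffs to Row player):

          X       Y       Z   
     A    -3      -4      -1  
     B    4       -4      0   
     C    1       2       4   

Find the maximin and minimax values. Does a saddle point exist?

Maximin = 1, Minimax = 2, Saddle: False

Work:
Row minimums: [-4, -4, 1] → maximin = 1
Column maximums: [4, 2, 4] → minimax = 2
No saddle point (maximin ≠ minimax). Mixed strategy needed.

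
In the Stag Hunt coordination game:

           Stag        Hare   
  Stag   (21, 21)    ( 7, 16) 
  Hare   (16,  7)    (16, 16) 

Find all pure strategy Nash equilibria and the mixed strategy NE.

Pure NE: (Stag, Stag) and (Hare, Hare); Mixed NE: p = 0.6429, q = 0.6429

Work:
Check pure NE:
(Stag, Stag): (21, 21) - no unilateral deviation beneficial
(Hare, Hare): (16, 16) - no unilateral deviation beneficial
Mixed NE: P1 plays Stag with p = 0.6429, P2 plays Stag with q = 0.6429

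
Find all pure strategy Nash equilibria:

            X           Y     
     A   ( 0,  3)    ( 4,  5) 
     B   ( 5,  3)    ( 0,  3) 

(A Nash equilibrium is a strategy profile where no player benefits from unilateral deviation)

Nash equilibrium: (A, Y), (B, X)

Work:
Best responses:
  P1 vs X: payoffs [0, 5] → best response B (payoff 5)
  P1 vs Y: payoffs [4, 0] → best response A (payoff 4)
  P2 vs A: payoffs [3, 5] → best response Y (payoff 5)
  P2 vs B: payoffs [3, 3] → best response X/Y (payoff 3)
Mutual best responses: (A,Y), (B,X) → Nash equilibria.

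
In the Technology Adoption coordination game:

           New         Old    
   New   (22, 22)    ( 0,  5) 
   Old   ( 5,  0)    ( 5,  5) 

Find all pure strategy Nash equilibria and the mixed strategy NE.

Pure NE: (New, New) and (Old, Old); Mixed NE: p = 0.2273, q = 0.2273

Work:
Check pure NE:
(New, New): (22, 22) - no unilateral deviation beneficial
(Old, Old): (5, 5) - no unilateral deviation beneficial
Mixed NE: P1 plays New with p = 0.2273, P2 plays New with q = 0.2273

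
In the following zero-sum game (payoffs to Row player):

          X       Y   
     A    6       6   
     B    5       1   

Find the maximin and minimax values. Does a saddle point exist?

Maximin = 6, Minimax = 6, Saddle: True

Work:
Row minimums: [6, 1] → maximin = 6
Column maximums: [6, 6] → minimax = 6
Saddle point exists! Game value = 6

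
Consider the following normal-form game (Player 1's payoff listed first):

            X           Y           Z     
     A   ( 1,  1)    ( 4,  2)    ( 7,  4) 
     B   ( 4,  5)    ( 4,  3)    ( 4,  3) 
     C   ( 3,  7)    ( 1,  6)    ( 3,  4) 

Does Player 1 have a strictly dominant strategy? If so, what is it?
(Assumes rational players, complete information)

No strictly dominant strategy exists for Player 1

Work:
A strategy strictly dominates another if it gives a strictly higher payoff against every opponent action. Compare each pair of P1's strategies column-by-column:
  A vs B: [1 vs 4, 4 vs 4, 7 vs 4] → A does not strictly dominate B (column X: 1 ≤ 4)
  A vs C: [1 vs 3, 4 vs 1, 7 vs 3] → A does not strictly dominate C (column X: 1 ≤ 3)
  B vs A: [4 vs 1, 4 vs 4, 4 vs 7] → B does not strictly dominate A (column Y: 4 ≤ 4)
  B vs C: [4 vs 3, 4 vs 1, 4 vs 3] → B strictly dominates C
  C vs A: [3 vs 1, 1 vs 4, 3 vs 7] → C does not strictly dominate A (column Y: 1 ≤ 4)
  C vs B: [3 vs 4, 1 vs 4, 3 vs 4] → C does not strictly dominate B (column X: 3 ≤ 4)
No single strategy strictly dominates all others → no strictly dominant strategy.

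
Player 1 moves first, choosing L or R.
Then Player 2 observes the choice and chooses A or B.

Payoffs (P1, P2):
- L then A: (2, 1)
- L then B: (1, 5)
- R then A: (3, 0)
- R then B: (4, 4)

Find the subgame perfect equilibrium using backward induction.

P1 plays R, P2 plays B after L and B after R; Payoff (4, 4)

Work:
Backward induction:
After L: P2 chooses B → P1 gets 1
After R: P2 chooses B → P1 gets 4
P1 chooses R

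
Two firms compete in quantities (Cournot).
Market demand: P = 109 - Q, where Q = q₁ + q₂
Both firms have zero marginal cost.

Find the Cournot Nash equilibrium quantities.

q₁* = q₂* = 36.33; P* = 36.33

Work:
Profit: π_i = P·q_i = (a - q_i - q_j)·q_i
FOC: ∂π_i/∂q_i = a - 2q_i - q_j = 0
Reaction function: q_i = (109 - q_j)/2
Symmetry: q* = 109/3 = 36.33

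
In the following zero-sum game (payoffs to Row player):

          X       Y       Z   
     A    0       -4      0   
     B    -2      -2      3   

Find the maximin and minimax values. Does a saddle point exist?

Maximin = -2, Minimax = -2, Saddle: True

Work:
Row minimums: [-4, -2] → maximin = -2
Column maximums: [0, -2, 3] → minimax = -2
Saddle point exists! Game value = -2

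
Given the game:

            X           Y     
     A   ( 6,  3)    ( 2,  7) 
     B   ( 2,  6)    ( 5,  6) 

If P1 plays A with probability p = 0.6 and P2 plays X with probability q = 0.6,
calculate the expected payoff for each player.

E[P1] = 3.92, E[P2] = 5.16

Work:
E[P1] = p·q·π₁(A,X) + p·(1-q)·π₁(A,Y) + (1-p)·q·π₁(B,X) + (1-p)·(1-q)·π₁(B,Y)
= 0.6·0.6·6 + 0.6·0.4·2 + 0.4·0.6·2 + 0.4·0.4·5
= 3.92

E[P2] = 5.16 (similar calculation)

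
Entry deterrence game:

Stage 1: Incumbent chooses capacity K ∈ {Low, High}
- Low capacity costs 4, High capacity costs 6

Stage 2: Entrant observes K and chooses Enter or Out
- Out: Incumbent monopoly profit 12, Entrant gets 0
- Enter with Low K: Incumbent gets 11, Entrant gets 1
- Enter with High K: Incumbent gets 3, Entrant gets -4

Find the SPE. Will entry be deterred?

SPE: (Low, Enter|Low, Out|High); Entry not deterred. Incumbent net profit = 7, Entrant gets 1

Work:
After Low K: Entrant enters (1 > 0)
After High K: Entrant stays out (-4 < 0)
Incumbent: Low → 11−4=7, High → 12−6=6
Incumbent chooses Low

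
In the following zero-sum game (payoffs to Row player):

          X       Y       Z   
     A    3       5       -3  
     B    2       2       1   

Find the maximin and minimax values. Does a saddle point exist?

Maximin = 1, Minimax = 1, Saddle: True

Work:
Row minimums: [-3, 1] → maximin = 1
Column maximums: [3, 5, 1] → minimax = 1
Saddle point exists! Game value = 1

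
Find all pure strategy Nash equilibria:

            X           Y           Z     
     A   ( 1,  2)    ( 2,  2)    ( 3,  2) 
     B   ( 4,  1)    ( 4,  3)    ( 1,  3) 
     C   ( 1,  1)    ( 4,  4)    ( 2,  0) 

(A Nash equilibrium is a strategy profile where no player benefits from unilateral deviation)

Nash equilibrium: (A, Z), (B, Y), (C, Y)

Work:
Best responses:
  P1 vs X: payoffs [1, 4, 1] → best response B (payoff 4)
  P1 vs Y: payoffs [2, 4, 4] → best response B/C (payoff 4)
  P1 vs Z: payoffs [3, 1, 2] → best response A (payoff 3)
  P2 vs A: payoffs [2, 2, 2] → best response X/Y/Z (payoff 2)
  P2 vs B: payoffs [1, 3, 3] → best response Y/Z (payoff 3)
  P2 vs C: payoffs [1, 4, 0] → best response Y (payoff 4)
Mutual best responses: (A,Z), (B,Y), (C,Y) → Nash equilibria.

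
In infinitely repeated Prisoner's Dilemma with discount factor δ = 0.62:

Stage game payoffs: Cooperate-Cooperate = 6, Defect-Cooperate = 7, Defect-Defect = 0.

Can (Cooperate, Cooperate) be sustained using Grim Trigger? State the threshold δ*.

δ* = 0.1429; since δ = 0.62 ≥ 0.1429, cooperation can be sustained

Work:
For Grim Trigger:
Cooperate forever: 6/(1-δ)
Defect then punished: 7 + 0·δ/(1-δ)
Need: 6/(1-δ) ≥ 7 + 0·δ/(1-δ)
Solving: δ ≥ (T-R)/(T-P) = (7-6)/(7-0) = 0.1429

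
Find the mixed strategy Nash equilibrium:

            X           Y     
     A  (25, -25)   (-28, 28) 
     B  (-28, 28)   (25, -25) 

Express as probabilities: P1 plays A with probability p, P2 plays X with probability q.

p = 0.5, q = 0.5

Work:
Find probabilities that make opponent indifferent:
P2 chooses q to make P1 indifferent between A and B
P1 chooses p to make P2 indifferent between X and Y
Mixed NE: P1 plays (A: 0.5, B: 0.5), P2 plays (X: 0.5, Y: 0.5)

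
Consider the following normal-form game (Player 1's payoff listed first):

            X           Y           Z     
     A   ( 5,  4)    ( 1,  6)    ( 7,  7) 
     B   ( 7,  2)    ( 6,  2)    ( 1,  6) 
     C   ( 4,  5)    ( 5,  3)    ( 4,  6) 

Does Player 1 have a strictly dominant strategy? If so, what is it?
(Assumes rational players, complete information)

No strictly dominant strategy exists for Player 1

Work:
A strategy strictly dominates another if it gives a strictly higher payoff against every opponent action. Compare each pair of P1's strategies column-by-column:
  A vs B: [5 vs 7, 1 vs 6, 7 vs 1] → A does not strictly dominate B (column X: 5 ≤ 7)
  A vs C: [5 vs 4, 1 vs 5, 7 vs 4] → A does not strictly dominate C (column Y: 1 ≤ 5)
  B vs A: [7 vs 5, 6 vs 1, 1 vs 7] → B does not strictly dominate A (column Z: 1 ≤ 7)
  B vs C: [7 vs 4, 6 vs 5, 1 vs 4] → B does not strictly dominate C (column Z: 1 ≤ 4)
  C vs A: [4 vs 5, 5 vs 1, 4 vs 7] → C does not strictly dominate A (column X: 4 ≤ 5)
  C vs B: [4 vs 7, 5 vs 6, 4 vs 1] → C does not strictly dominate B (column X: 4 ≤ 7)
No single strategy strictly dominates all others → no strictly dominant strategy.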